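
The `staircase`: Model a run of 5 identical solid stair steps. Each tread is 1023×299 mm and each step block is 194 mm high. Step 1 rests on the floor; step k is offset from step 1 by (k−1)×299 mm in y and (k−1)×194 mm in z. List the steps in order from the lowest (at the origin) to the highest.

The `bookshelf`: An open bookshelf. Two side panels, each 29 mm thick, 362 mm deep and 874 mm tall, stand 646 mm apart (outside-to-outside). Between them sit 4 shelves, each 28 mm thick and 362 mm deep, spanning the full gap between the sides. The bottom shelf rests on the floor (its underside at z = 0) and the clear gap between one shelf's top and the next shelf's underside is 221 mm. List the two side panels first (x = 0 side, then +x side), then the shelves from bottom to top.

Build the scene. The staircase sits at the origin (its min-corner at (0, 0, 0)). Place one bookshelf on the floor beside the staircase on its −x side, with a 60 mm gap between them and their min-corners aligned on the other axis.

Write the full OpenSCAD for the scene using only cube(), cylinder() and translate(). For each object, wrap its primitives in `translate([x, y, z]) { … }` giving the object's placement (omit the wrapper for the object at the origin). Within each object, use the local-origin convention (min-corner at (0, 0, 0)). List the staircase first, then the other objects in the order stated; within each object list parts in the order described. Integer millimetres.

cube([1023, 299, 194]);
translate([0, 299, 194]) cube([1023, 299, 194]);
translate([0, 598, 388]) cube([1023, 299, 194]);
translate([0, 897, 582]) cube([1023, 299, 194]);
translate([0, 1196, 776]) cube([1023, 299, 194]);
translate([-706, 0, 0]) {
  cube([29, 362, 874]);
  translate([617, 0, 0]) cube([29, 362, 874]);
  translate([29, 0, 0]) cube([588, 362, 28]);
  translate([29, 0, 249]) cube([588, 362, 28]);
  translate([29, 0, 498]) cube([588, 362, 28]);
  translate([29, 0, 747]) cube([588, 362, 28]);
}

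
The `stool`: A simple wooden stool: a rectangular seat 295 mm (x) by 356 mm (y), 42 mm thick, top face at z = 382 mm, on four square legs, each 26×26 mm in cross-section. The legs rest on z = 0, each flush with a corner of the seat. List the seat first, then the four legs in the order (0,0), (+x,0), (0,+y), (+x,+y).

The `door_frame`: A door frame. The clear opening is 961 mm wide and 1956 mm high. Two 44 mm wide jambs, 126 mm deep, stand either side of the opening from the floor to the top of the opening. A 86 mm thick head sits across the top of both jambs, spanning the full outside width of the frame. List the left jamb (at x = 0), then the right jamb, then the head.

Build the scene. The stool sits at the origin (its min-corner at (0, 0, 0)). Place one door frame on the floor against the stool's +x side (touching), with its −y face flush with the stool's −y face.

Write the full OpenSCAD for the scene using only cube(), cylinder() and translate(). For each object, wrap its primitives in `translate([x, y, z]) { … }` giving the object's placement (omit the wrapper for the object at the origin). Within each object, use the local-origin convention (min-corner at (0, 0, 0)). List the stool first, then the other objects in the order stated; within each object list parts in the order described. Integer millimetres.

translate([0, 0, 340]) cube([295, 356, 42]);
cube([26, 26, 340]);
translate([269, 0, 0]) cube([26, 26, 340]);
translate([0, 330, 0]) cube([26, 26, 340]);
translate([269, 330, 0]) cube([26, 26, 340]);
translate([295, 0, 0]) {
  cube([44, 126, 1956]);
  translate([1005, 0, 0]) cube([44, 126, 1956]);
  translate([0, 0, 1956]) cube([1049, 126, 86]);
}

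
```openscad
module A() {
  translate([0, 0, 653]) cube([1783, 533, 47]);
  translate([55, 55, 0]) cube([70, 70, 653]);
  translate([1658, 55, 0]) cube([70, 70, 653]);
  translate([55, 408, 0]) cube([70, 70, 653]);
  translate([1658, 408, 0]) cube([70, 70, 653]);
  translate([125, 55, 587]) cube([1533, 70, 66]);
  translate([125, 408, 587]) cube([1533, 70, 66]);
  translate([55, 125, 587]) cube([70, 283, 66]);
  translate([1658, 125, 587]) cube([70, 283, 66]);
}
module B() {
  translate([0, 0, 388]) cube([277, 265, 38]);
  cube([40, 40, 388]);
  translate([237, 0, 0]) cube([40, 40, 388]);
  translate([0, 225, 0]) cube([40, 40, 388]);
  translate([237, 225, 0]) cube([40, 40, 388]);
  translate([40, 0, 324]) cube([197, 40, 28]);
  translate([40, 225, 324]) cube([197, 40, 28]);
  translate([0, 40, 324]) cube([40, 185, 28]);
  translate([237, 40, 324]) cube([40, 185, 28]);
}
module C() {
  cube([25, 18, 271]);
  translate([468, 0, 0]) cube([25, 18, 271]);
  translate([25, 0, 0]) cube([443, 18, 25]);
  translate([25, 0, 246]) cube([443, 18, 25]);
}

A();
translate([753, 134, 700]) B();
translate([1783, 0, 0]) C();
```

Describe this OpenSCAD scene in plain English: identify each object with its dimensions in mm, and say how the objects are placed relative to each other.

A is a rectangular dining table. The top is 1783×533×47 mm with its upper surface at z = 700 mm. It stands on four 70×70 mm square legs, each inset 55 mm from the nearest pair of top edges, running from the floor to the underside of the top. Four apron rails, 70 mm thick and 66 mm tall, run between adjacent legs with their top edges flush with the underside of the top and their outer faces flush with the legs' outer faces.

B is a four-legged stool. The seat is 277×265 mm, 38 mm thick, top at z = 426 mm. It stands on four square legs, each 40×40 mm in cross-section, from z = 0 to the seat underside, each flush with a corner of the seat. Four stretchers, 40 mm wide and 28 mm tall, connect adjacent legs with their undersides at z = 324 mm, each running between the inner faces of the legs it joins and aligned with the legs' outer faces on the other axis.

C is a rectangular picture frame lying in the x–z plane (depth along y). The opening is 443 mm wide (x) by 221 mm tall (z), surrounded by a border 25 mm wide on all four sides. The frame is 18 mm deep and is made of two full-height vertical stiles with two horizontal rails fitted between them.

The stool is on top of the table, centred. The picture frame is against the table's +x side, with their −y faces flush.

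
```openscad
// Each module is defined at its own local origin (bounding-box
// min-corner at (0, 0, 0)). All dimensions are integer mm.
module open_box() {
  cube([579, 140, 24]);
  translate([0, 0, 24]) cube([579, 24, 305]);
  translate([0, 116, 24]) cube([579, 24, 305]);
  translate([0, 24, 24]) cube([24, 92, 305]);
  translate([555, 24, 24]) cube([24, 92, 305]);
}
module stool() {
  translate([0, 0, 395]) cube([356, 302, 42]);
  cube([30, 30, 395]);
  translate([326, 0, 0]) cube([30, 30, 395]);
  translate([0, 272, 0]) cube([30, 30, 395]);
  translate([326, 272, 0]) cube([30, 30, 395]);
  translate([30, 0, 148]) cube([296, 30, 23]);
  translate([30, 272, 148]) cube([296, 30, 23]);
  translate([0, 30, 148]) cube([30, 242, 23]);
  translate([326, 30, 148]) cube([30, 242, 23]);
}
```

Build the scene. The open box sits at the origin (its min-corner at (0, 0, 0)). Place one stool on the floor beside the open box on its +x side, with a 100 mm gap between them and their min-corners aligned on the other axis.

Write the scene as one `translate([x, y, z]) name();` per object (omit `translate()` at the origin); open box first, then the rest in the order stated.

open_box();
translate([679, 0, 0]) stool();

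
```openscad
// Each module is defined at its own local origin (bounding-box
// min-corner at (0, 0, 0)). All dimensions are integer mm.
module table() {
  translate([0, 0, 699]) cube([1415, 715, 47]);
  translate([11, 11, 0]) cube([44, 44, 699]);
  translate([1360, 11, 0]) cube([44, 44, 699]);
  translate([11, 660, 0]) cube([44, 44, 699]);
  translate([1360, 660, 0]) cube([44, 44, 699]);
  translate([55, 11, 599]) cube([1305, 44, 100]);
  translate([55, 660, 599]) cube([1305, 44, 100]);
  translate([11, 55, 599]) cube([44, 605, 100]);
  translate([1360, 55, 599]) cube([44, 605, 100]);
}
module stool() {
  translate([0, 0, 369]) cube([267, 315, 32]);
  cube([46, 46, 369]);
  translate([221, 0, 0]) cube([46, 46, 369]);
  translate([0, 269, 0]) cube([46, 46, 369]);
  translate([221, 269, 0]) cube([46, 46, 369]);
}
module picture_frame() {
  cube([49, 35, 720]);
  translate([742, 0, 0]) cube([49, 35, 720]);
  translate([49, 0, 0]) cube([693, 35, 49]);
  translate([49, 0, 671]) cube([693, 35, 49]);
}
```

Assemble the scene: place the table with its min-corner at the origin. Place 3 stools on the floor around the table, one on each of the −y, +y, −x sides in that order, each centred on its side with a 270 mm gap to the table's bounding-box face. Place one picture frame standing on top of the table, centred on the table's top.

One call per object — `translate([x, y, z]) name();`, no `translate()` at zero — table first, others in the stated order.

table();
translate([574, -585, 0]) stool();
translate([574, 985, 0]) stool();
translate([-537, 200, 0]) stool();
translate([312, 340, 746]) picture_frame();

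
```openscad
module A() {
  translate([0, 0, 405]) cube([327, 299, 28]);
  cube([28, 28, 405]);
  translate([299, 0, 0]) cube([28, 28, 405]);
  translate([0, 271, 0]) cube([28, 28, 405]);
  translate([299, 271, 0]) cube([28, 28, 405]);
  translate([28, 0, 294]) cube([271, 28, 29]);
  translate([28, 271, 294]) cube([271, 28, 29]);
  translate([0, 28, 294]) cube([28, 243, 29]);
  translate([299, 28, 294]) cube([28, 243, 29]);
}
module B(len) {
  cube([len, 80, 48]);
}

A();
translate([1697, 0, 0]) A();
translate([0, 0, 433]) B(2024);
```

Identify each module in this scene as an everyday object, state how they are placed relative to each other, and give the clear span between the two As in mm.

Second stool starts at x = 1697; first ends at x = 327; clear span = 1697 − 327 = 1370 mm.

A is a stool. B is a beam. A beam spans the tops of two stools. The clear span between the two stools is 1370 mm.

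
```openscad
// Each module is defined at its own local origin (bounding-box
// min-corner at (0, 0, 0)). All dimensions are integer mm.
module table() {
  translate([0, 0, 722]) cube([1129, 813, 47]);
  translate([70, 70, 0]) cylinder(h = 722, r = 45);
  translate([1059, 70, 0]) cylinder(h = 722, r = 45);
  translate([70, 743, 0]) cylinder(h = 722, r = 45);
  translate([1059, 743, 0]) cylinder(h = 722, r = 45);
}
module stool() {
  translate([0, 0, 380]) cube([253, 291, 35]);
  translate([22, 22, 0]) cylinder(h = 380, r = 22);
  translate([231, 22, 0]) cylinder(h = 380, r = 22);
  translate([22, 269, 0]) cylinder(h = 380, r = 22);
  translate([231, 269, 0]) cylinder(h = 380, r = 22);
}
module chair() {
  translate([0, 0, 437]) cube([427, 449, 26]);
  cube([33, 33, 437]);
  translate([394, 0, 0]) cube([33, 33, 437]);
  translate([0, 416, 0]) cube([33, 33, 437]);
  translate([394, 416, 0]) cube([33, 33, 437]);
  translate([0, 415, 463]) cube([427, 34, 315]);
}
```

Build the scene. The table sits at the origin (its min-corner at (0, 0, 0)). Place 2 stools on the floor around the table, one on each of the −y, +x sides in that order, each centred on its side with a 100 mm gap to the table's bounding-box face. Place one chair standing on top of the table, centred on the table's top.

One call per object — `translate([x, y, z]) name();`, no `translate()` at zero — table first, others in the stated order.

table();
translate([438, -391, 0]) stool();
translate([1229, 261, 0]) stool();
translate([351, 182, 769]) chair();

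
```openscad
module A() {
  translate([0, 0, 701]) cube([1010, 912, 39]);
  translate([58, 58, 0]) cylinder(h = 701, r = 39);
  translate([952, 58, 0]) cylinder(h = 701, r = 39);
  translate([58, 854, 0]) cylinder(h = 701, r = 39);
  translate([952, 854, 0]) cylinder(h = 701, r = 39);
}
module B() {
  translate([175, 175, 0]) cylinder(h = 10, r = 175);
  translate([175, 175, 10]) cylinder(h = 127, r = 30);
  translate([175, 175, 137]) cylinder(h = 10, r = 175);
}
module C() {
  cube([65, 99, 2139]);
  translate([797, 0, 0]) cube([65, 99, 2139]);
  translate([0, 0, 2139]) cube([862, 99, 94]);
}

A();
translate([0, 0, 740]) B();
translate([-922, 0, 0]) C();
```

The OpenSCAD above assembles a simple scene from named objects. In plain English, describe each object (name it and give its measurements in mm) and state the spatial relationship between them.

A is a table: top 1010 mm (x) × 912 mm (y), 39 mm thick, upper face at z = 740 mm, on four round legs of 78 mm diameter, each leg's bounding box inset 19 mm from the nearest pair of top edges, running from z = 0 to the bottom of the top.

B is a spool: two coaxial disc flanges of radius 175 mm and thickness 10 mm, joined by a core cylinder of radius 30 mm and height 127 mm. The lower flange rests on z = 0 and the three cylinders share a vertical axis.

C is a rectangular door frame: two vertical jambs of 65×99 mm section, 2139 mm tall, with a clear opening 732 mm wide between their inner faces. A header 94 mm tall and 99 mm deep lies on top of the jambs and spans the full outside width.

The spool is on top of the table. The door frame is on the floor beside the table on its −x side.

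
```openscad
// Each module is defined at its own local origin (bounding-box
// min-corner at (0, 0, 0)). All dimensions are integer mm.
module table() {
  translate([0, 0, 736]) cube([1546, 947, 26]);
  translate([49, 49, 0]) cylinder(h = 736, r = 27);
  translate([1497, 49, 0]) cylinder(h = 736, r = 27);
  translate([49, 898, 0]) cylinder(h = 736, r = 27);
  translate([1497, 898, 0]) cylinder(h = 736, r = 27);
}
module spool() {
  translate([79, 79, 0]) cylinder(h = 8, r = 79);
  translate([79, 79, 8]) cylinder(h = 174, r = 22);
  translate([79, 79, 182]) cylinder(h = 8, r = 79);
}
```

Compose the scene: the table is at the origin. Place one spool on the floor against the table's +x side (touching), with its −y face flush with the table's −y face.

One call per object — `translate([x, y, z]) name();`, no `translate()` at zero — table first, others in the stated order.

table();
translate([1546, 0, 0]) spool();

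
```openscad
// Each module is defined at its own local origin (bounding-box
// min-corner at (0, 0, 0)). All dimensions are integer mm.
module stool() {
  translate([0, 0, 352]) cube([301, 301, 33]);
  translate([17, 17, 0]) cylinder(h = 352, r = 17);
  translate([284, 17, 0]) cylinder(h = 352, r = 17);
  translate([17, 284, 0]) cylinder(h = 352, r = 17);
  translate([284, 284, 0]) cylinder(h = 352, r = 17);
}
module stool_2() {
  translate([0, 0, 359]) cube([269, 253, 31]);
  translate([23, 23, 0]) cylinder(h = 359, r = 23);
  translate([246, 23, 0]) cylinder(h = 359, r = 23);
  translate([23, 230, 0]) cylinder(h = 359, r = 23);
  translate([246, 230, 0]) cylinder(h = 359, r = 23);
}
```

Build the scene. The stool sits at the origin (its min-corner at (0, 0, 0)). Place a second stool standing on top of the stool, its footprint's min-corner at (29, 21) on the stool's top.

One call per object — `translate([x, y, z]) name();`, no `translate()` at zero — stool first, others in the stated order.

stool();
translate([29, 21, 385]) stool_2();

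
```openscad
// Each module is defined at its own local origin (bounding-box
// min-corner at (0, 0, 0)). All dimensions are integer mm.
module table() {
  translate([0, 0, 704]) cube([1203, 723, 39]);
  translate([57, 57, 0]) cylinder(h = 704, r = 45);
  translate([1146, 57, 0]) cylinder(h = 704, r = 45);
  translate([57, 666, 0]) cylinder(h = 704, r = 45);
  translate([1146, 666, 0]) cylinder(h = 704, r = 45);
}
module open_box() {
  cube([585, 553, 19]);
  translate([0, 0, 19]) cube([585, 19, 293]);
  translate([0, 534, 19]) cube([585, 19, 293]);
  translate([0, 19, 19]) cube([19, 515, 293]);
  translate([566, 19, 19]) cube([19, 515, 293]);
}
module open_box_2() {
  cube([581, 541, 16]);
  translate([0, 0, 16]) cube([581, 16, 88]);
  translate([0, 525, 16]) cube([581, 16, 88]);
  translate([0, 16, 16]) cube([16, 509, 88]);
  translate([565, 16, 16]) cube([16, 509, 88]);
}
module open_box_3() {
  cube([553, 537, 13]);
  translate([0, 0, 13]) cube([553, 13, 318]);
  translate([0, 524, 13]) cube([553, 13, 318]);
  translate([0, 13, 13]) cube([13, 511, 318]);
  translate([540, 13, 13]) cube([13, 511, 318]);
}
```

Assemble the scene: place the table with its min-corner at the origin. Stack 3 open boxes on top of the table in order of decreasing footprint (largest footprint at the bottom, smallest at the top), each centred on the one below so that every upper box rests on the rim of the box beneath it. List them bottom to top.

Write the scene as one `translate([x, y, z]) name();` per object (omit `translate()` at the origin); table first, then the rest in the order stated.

table();
translate([309, 85, 743]) open_box();
translate([311, 91, 1055]) open_box_2();
translate([325, 93, 1159]) open_box_3();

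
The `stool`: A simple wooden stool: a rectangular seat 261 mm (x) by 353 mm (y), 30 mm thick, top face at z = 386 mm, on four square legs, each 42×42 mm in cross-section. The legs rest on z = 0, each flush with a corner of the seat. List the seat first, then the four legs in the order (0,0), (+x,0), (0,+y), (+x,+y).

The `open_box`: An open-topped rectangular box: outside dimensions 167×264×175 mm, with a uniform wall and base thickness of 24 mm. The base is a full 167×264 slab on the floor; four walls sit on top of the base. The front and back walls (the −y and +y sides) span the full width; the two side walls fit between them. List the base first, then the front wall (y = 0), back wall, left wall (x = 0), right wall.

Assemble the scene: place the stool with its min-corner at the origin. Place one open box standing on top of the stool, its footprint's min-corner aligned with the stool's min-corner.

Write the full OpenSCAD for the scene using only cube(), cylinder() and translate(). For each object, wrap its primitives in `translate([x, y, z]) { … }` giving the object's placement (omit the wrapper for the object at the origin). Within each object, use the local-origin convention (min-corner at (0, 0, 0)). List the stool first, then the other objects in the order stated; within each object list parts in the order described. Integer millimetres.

translate([0, 0, 356]) cube([261, 353, 30]);
cube([42, 42, 356]);
translate([219, 0, 0]) cube([42, 42, 356]);
translate([0, 311, 0]) cube([42, 42, 356]);
translate([219, 311, 0]) cube([42, 42, 356]);
translate([0, 0, 386]) {
  cube([167, 264, 24]);
  translate([0, 0, 24]) cube([167, 24, 151]);
  translate([0, 240, 24]) cube([167, 24, 151]);
  translate([0, 24, 24]) cube([24, 216, 151]);
  translate([143, 24, 24]) cube([24, 216, 151]);
}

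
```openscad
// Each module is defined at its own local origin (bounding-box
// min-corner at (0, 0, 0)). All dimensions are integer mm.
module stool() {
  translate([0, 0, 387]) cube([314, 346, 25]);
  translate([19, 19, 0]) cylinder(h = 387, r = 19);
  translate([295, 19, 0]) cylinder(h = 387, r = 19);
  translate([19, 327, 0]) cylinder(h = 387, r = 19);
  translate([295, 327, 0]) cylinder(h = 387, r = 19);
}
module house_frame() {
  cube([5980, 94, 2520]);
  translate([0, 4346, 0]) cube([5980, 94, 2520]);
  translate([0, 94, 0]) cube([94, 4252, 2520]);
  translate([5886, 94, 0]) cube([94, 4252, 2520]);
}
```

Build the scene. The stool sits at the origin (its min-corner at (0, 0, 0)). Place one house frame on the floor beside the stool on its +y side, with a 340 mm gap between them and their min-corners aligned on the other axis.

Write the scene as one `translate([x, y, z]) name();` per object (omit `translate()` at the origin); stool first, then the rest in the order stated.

stool();
translate([0, 686, 0]) house_frame();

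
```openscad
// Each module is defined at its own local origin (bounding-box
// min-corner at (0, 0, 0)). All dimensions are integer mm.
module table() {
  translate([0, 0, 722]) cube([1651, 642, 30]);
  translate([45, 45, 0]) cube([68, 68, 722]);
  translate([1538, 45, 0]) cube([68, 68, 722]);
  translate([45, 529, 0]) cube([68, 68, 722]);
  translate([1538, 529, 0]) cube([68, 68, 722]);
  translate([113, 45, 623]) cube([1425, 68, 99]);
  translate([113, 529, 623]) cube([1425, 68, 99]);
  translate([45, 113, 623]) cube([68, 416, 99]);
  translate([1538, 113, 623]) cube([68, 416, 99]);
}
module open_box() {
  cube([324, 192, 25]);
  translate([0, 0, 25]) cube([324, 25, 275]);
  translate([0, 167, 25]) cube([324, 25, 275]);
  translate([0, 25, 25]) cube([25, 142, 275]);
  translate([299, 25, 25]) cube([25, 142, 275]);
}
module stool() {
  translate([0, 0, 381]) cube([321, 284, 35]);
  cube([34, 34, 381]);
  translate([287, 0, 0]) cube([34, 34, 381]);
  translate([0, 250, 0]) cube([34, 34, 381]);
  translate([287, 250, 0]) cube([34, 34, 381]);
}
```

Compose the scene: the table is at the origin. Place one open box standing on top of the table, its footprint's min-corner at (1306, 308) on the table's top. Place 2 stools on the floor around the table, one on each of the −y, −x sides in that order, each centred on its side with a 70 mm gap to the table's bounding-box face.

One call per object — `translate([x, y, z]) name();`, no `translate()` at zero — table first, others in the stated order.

table();
translate([1306, 308, 752]) open_box();
translate([665, -354, 0]) stool();
translate([-391, 179, 0]) stool();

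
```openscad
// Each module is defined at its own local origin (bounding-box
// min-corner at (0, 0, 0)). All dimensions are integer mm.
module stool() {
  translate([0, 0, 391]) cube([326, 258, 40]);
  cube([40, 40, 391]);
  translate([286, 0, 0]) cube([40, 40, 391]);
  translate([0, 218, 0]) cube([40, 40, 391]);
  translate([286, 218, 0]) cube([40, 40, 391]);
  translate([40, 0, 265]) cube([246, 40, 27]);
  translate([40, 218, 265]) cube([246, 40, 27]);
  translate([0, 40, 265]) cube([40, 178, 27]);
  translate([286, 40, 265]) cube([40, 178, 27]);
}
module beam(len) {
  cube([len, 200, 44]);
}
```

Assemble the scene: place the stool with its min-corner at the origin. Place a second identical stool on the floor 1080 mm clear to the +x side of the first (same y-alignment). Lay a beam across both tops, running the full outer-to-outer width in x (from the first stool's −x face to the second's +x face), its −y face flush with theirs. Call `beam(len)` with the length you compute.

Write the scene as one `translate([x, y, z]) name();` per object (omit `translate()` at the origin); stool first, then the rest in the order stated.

stool();
translate([1406, 0, 0]) stool();
translate([0, 0, 431]) beam(1732);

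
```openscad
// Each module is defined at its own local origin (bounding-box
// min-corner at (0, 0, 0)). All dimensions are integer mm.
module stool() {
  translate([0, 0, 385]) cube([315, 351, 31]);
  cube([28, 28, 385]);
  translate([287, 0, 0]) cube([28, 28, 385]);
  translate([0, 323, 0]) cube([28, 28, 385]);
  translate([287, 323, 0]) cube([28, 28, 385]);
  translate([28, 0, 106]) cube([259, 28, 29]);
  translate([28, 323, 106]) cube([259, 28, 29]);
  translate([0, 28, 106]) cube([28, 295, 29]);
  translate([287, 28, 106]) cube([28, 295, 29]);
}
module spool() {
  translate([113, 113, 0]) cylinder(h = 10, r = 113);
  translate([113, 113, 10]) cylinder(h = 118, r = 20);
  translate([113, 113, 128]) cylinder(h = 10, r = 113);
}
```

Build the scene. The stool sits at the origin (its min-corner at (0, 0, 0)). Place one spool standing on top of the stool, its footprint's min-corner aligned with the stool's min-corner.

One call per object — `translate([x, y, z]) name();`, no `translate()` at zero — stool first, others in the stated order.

stool();
translate([0, 0, 416]) spool();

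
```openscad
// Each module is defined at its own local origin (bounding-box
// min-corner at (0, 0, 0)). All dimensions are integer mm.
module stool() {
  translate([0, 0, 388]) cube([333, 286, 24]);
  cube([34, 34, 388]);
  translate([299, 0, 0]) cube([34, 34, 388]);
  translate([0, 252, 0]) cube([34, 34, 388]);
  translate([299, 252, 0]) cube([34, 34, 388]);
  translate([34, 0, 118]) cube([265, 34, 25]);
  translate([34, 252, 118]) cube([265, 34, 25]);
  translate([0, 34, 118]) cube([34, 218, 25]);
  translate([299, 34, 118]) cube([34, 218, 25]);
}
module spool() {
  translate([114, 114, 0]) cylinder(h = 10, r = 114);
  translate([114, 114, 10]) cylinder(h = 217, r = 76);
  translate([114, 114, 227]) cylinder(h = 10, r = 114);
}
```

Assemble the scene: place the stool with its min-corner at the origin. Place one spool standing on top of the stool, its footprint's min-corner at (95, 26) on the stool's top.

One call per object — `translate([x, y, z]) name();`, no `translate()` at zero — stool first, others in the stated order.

stool();
translate([95, 26, 412]) spool();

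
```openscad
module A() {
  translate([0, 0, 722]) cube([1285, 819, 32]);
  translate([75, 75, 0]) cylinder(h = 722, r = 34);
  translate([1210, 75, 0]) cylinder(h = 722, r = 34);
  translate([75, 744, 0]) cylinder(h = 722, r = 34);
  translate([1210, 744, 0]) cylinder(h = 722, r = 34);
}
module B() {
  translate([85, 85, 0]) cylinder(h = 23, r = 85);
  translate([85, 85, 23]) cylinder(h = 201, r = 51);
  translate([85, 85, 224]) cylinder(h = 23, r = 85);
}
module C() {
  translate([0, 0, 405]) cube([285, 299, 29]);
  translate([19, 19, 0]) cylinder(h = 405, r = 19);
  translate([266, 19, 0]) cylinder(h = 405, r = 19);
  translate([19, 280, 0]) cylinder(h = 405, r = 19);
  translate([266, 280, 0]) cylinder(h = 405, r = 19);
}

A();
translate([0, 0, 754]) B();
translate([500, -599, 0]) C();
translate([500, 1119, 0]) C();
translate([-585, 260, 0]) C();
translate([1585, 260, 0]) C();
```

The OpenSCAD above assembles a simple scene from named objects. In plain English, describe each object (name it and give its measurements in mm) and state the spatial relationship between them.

A is a table with a 1285×819 mm rectangular top, 32 mm thick, top surface at z = 754 mm, supported by four round legs of 68 mm diameter, each leg's bounding box inset 41 mm from the nearest pair of top edges, running from the floor.

B is a spool: two coaxial disc flanges of radius 85 mm and thickness 23 mm, joined by a core cylinder of radius 51 mm and height 201 mm. The lower flange rests on z = 0 and the three cylinders share a vertical axis.

C is a four-legged stool. The seat is 285×299 mm, 29 mm thick, top at z = 434 mm. It stands on four round legs, each 38 mm in diameter, from z = 0 to the seat underside, each leg's axis is inset half a diameter from the nearest pair of seat edges (so the leg's bounding box is flush with the corner).

The spool is on top of the table. Four stools sit around the table at the −y, +y, −x, +x sides.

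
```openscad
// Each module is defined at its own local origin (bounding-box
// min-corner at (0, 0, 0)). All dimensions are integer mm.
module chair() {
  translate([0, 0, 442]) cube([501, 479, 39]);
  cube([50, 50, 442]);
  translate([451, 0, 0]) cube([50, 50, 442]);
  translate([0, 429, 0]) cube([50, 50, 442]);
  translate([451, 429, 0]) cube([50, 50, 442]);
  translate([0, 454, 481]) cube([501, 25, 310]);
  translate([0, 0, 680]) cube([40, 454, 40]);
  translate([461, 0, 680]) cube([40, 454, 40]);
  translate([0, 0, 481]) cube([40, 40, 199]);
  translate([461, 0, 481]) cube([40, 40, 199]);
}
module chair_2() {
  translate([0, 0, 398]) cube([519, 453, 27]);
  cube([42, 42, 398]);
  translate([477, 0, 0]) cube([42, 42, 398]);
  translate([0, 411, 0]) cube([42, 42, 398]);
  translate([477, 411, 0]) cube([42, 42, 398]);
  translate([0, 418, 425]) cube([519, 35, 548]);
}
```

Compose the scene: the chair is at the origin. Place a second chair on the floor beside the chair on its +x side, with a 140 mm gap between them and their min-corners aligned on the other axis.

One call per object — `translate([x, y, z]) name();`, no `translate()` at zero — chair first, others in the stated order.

chair();
translate([641, 0, 0]) chair_2();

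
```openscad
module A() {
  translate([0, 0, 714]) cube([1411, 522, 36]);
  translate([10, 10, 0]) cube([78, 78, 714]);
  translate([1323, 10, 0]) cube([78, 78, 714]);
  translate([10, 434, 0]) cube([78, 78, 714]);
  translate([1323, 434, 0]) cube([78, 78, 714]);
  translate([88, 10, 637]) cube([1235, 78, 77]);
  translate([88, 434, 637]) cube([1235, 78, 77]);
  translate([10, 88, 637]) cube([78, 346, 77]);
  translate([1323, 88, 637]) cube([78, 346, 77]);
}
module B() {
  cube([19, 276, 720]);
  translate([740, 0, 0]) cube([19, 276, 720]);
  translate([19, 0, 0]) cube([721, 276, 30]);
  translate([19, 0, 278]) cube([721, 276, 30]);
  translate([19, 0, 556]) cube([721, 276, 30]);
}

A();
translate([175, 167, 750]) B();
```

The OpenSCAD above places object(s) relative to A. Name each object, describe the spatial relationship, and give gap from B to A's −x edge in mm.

A is a table. B is a bookshelf. The bookshelf is on top of the table. The gap from the bookshelf to the table's −x edge is 175 mm.

The bookshelf's min-x is at 175; the table's min-x is 0; gap = 175 mm.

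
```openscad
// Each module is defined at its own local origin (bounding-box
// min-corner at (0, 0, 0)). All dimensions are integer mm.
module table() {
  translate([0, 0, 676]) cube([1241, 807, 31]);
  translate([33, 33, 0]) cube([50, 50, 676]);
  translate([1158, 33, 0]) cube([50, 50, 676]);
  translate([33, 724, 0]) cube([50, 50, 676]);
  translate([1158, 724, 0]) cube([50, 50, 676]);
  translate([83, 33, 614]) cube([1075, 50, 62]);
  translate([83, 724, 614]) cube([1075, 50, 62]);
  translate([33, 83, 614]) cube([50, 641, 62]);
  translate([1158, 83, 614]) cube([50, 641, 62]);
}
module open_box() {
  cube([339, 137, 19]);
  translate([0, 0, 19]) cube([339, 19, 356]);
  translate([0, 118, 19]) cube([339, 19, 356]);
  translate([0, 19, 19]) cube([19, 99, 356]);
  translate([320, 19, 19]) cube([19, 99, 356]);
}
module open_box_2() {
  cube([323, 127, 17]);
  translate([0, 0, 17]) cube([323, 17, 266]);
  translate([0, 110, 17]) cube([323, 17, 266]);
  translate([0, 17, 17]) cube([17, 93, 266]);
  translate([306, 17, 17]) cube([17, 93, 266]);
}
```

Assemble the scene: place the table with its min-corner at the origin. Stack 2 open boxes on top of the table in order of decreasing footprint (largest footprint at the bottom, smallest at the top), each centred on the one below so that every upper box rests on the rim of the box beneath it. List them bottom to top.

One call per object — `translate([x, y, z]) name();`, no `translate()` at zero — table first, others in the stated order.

table();
translate([451, 335, 707]) open_box();
translate([459, 340, 1082]) open_box_2();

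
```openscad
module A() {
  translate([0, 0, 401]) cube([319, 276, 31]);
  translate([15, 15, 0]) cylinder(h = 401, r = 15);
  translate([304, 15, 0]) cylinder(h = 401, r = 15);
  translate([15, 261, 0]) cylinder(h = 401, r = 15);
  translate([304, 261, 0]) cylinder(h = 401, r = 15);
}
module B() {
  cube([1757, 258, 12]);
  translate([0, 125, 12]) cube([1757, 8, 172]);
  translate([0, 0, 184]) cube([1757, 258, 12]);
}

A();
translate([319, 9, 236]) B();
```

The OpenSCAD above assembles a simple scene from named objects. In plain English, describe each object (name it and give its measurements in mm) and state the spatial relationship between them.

A is a simple wooden stool: a rectangular seat 319 mm (x) by 276 mm (y), 31 mm thick, top face at z = 432 mm, on four round legs, each 30 mm in diameter. The legs rest on z = 0, each leg's axis is inset half a diameter from the nearest pair of seat edges (so the leg's bounding box is flush with the corner).

B is an I-beam lying along x, 1757 mm long. Overall section height 196 mm. Two flanges 258 mm wide (y) and 12 mm thick, one on the floor and one at the top; a web 8 mm thick runs between them, centred on the flange width.

The I-beam is beside the stool with their tops flush at z = 432.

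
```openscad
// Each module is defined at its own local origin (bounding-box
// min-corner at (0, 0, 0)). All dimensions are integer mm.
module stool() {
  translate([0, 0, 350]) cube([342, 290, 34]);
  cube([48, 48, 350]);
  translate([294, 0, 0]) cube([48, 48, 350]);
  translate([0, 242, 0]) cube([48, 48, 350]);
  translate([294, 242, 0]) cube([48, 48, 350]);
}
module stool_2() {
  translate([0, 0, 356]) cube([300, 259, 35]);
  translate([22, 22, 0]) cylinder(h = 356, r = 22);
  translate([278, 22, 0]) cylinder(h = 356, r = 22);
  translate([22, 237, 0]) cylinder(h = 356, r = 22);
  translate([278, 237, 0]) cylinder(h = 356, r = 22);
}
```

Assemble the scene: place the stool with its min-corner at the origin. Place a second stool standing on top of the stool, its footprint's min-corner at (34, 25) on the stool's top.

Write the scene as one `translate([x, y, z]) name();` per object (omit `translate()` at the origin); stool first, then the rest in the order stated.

stool();
translate([34, 25, 384]) stool_2();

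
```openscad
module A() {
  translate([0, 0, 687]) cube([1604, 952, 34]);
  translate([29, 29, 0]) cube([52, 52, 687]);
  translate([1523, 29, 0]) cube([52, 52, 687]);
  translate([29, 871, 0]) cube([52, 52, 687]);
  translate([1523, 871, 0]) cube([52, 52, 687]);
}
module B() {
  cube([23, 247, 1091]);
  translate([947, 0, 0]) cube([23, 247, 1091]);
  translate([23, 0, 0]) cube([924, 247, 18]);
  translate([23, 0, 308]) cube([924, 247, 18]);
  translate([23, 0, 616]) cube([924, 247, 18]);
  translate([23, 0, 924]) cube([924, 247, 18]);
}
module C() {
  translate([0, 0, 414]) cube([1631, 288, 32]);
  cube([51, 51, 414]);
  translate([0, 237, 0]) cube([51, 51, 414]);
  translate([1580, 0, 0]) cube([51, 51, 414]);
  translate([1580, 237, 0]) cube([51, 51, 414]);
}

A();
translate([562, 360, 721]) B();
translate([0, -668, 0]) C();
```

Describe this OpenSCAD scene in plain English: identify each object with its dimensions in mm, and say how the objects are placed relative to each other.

A is a rectangular dining table. The top is 1604×952×34 mm with its upper surface at z = 721 mm. It stands on four 52×52 mm square legs, each inset 29 mm from the nearest pair of top edges, running from the floor to the underside of the top.

B is an open bookshelf. Two side panels, each 23 mm thick, 247 mm deep and 1091 mm tall, stand 970 mm apart (outside-to-outside). Between them sit 4 shelves, each 18 mm thick and 247 mm deep, spanning the full gap between the sides. The bottom shelf rests on the floor (its underside at z = 0) and the clear gap between one shelf's top and the next shelf's underside is 290 mm.

C is a long wooden bench with a 1631 mm (x) × 288 mm (y) seat, 32 mm thick, its top surface 446 mm above the floor. Four 51 mm square legs at the seat corners, flush with the edges, run from z = 0 to the seat underside.

The bookshelf is on top of the table. The bench is on the floor beside the table on its −y side.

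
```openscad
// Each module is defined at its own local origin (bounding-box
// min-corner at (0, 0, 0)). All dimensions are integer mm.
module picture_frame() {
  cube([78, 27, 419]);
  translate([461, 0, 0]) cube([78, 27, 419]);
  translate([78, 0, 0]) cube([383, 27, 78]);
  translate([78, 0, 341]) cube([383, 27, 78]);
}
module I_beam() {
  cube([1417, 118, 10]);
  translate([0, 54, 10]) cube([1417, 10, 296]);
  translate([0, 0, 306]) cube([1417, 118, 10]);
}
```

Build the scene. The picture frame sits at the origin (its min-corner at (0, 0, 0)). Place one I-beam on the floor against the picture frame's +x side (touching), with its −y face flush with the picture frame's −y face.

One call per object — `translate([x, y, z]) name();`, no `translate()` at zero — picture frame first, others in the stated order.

picture_frame();
translate([539, 0, 0]) I_beam();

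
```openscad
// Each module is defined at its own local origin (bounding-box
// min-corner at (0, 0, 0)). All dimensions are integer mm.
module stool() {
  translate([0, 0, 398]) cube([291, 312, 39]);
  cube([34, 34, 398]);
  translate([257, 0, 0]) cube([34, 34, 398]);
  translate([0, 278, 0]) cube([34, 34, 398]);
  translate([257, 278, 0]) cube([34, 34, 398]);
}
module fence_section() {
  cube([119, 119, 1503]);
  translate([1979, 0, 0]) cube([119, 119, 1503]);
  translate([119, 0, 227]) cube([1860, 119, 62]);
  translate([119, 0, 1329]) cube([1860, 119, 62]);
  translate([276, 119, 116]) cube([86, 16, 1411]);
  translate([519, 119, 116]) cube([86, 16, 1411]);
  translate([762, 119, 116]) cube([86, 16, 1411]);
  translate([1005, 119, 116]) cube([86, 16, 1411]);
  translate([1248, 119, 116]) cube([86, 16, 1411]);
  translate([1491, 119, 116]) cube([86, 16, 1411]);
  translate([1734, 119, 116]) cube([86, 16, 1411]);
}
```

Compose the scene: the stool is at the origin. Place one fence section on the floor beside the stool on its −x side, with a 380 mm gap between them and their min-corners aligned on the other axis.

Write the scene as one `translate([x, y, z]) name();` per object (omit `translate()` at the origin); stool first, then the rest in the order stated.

stool();
translate([-2478, 0, 0]) fence_section();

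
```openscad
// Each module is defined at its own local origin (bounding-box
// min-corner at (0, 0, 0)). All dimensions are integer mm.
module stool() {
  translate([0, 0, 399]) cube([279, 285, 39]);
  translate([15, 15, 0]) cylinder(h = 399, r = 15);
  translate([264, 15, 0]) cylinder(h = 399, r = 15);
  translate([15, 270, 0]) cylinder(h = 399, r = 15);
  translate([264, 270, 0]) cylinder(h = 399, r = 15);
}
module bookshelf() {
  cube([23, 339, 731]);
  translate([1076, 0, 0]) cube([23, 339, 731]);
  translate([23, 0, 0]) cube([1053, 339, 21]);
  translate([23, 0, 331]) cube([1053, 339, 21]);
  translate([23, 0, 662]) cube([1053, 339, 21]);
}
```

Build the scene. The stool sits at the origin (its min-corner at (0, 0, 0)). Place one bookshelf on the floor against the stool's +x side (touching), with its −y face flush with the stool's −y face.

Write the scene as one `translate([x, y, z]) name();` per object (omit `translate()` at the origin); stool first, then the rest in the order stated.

stool();
translate([279, 0, 0]) bookshelf();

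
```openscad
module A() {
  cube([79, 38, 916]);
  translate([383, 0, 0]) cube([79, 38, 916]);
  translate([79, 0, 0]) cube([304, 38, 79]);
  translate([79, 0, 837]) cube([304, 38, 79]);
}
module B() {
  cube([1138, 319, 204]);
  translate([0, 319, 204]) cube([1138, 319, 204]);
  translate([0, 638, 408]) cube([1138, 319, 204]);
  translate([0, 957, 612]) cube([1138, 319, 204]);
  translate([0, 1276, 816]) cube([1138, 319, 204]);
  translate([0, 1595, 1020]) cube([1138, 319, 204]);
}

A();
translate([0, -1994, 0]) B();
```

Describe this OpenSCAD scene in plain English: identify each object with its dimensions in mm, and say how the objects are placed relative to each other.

A is a picture frame with a 304×758 mm rectangular opening (x by z) and a uniform 79 mm border on every side. Frame depth is 38 mm along y. It is built from two vertical stiles running the full outside height and two horizontal rails spanning the gap between the stiles.

B is a run of 6 identical solid stair steps. Each tread is 1138×319 mm and each step block is 204 mm high. Step 1 rests on the floor; step k is offset from step 1 by (k−1)×319 mm in y and (k−1)×204 mm in z.

The staircase is on the floor beside the picture frame on its −y side.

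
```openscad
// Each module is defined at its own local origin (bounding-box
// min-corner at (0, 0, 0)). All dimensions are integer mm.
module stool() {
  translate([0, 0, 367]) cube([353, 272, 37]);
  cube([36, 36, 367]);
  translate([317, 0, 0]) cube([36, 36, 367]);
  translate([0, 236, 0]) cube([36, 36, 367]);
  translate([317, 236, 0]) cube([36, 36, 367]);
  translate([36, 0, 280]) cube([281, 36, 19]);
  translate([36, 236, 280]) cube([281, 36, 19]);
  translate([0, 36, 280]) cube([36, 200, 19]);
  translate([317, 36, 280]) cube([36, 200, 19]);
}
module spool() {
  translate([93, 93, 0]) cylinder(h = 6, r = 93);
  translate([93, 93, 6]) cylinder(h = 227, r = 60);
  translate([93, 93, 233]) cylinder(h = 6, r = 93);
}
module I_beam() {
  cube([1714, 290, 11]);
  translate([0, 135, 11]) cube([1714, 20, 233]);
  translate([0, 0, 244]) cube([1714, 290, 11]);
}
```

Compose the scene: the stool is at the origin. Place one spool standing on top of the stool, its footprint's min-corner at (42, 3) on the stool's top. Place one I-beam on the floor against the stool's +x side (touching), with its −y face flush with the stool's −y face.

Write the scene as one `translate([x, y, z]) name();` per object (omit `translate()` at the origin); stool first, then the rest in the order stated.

stool();
translate([42, 3, 404]) spool();
translate([353, 0, 0]) I_beam();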